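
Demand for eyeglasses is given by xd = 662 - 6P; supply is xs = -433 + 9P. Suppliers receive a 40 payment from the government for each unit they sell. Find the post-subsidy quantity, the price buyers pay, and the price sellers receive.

x' = 368; buyers pay 49; sellers receive 89

Pre-subsidy: 662 - 6P = -433 + 9P gives P* = 73, x* = 224.
With the subsidy, sellers receive Ps = Pb + 40 for each unit, where Pb is the price buyers pay.
Supply in terms of Pb becomes xs = -433 + 9(Pb + 40) = -73 + 9Pb. Setting this equal to demand: 662 - 6Pb = -73 + 9Pb, so Pb = 49.
Sellers receive Ps = 49 + 40 = 89; x' = 662 − 6·49 = 368.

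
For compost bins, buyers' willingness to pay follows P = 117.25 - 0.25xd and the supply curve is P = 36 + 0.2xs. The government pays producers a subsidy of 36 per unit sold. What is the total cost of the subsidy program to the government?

Pre-subsidy: 117.25 - 0.25x = 36 + 0.2x gives x* = 1625/9 and P* = 649/9.
With the subsidy, sellers receive Ps = Pb + 36 for each unit, where Pb is the price buyers pay.
On the curves, Pb = 117.25 - 0.25x and Ps = 36 + 0.2x; the wedge Ps − Pb = 36 gives 36 + 0.2x − (117.25 - 0.25x) = 36, so x' = 2345/9.
Then Pb = 117.25 − 0.25·(2345/9) = 469/9 and Ps = 36 + 0.2·(2345/9) = 793/9.
Government outlay = subsidy × quantity = 36 × 2345/9 = 9380.

Government cost = 9380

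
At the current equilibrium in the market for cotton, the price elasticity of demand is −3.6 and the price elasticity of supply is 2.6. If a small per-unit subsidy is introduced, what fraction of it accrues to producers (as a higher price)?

Producer share = 18/31

For a small subsidy around the equilibrium, the benefit split depends on the relative slopes, which at a point are proportional to the elasticities.
Buyer share = εs/(εs + |εd|) = 2.6/(2.6 + 3.6) = 13/31; seller share = |εd|/(εs + |εd|) = 18/31.
So producers capture 18/31 of the subsidy.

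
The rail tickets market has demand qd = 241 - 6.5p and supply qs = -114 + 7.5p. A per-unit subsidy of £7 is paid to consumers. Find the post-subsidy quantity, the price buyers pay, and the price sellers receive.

q' = 5631/56; buyers pay 605/28; sellers receive 801/28

Pre-subsidy: 241 - 6.5p = -114 + 7.5p gives p* = 355/14, q* = 2133/28.
With the rebate, buyers effectively pay pb = ps − 7, where ps is the price sellers receive.
Demand in terms of ps becomes qd = 241 − 6.5(ps − 7) = 286.5 - 6.5ps. Setting this equal to supply: 286.5 - 6.5ps = -114 + 7.5ps, so ps = 801/28.
Buyers pay pb = 801/28 − 7 = 605/28; q' = -114 + 7.5·(801/28) = 5631/56.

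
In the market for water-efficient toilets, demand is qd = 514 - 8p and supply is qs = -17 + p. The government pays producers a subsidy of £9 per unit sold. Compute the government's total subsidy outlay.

Government cost = £450

Pre-subsidy: 514 - 8p = -17 + p gives p* = 59, q* = 42.
With the subsidy, sellers receive ps = pb + 9 for each unit, where pb is the price buyers pay.
Supply in terms of pb becomes qs = -17 + 1(pb + 9) = -8 + pb. Setting this equal to demand: 514 - 8pb = -8 + pb, so pb = 58.
Sellers receive ps = 58 + 9 = 67; q' = 514 − 8·58 = 50.
Government outlay = subsidy × quantity = 9 × 50 = 450.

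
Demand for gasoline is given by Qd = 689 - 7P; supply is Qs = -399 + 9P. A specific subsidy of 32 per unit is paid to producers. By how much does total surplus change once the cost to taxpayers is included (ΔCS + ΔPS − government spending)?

Pre-subsidy: 689 - 7P = -399 + 9P gives P* = 68, Q* = 213.
With the subsidy, sellers receive Ps = Pb + 32 for each unit, where Pb is the price buyers pay.
Supply in terms of Pb becomes Qs = -399 + 9(Pb + 32) = -111 + 9Pb. Setting this equal to demand: 689 - 7Pb = -111 + 9Pb, so Pb = 50.
Sellers receive Ps = 50 + 32 = 82; Q' = 689 − 7·50 = 339.
ΔCS = ½(213 + 339)(68 − 50) = 4968; ΔPS = ½(213 + 339)(82 − 68) = 3864.
Government spending = 32 × 339 = 10848.
Net change = 4968 + 3864 − 10848 = -2016. The loss equals the DWL triangle ½·32·126.

Net change in total surplus = -2016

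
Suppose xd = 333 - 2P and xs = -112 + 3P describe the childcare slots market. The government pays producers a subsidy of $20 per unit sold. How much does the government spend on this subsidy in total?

Government cost = $3580

Pre-subsidy: 333 - 2P = -112 + 3P gives P* = 89, x* = 155.
With the subsidy, sellers receive Ps = Pb + 20 for each unit, where Pb is the price buyers pay.
Supply in terms of Pb becomes xs = -112 + 3(Pb + 20) = -52 + 3Pb. Setting this equal to demand: 333 - 2Pb = -52 + 3Pb, so Pb = 77.
Sellers receive Ps = 77 + 20 = 97; x' = 333 − 2·77 = 179.
Government outlay = subsidy × quantity = 20 × 179 = 3580.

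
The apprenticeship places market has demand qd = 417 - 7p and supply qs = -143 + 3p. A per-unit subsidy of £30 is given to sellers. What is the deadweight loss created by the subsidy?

Deadweight loss = £945

Pre-subsidy: 417 - 7p = -143 + 3p gives p* = 56, q* = 25.
With the subsidy, sellers receive ps = pb + 30 for each unit, where pb is the price buyers pay.
Supply in terms of pb becomes qs = -143 + 3(pb + 30) = -53 + 3pb. Setting this equal to demand: 417 - 7pb = -53 + 3pb, so pb = 47.
Sellers receive ps = 47 + 30 = 77; q' = 417 − 7·47 = 88.
The subsidy expands output by 88 − 25 = 63 past the efficient level; on those units the gap between marginal cost and willingness to pay runs from 0 up to 30.
DWL = ½ × 30 × 63 = 945.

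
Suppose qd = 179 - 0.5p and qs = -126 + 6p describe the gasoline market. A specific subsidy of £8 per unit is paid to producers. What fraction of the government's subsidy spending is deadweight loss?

Pre-subsidy: 179 - 0.5p = -126 + 6p gives p* = 610/13, q* = 2022/13.
With the subsidy, sellers receive ps = pb + 8 for each unit, where pb is the price buyers pay.
Supply in terms of pb becomes qs = -126 + 6(pb + 8) = -78 + 6pb. Setting this equal to demand: 179 - 0.5pb = -78 + 6pb, so pb = 514/13.
Sellers receive ps = 514/13 + 8 = 618/13; q' = 179 − 0.5·(514/13) = 2070/13.
ΔCS = ½(2022/13 + 2070/13)(610/13 − 514/13) = 196416/169; ΔPS = ½(2022/13 + 2070/13)(618/13 − 610/13) = 16368/169.
Government spending = 8 × 2070/13 = 16560/13.
DWL = ½ × 8 × (2070/13 − 2022/13) = 192/13; fraction = (192/13) / (16560/13) = 4/345.

DWL / government spending = 4/345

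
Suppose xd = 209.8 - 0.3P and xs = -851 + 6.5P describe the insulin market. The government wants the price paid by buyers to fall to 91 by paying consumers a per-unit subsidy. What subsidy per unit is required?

Required subsidy s = 68 per unit

At a buyer price of 91, quantity demanded is 209.8 − 0.3·91 = 182.5.
Sellers supply 182.5 only when they receive Ps with -851 + 6.5·Ps = 182.5, i.e. Ps = 159.
s = Ps − Pb = 159 − 91 = 68.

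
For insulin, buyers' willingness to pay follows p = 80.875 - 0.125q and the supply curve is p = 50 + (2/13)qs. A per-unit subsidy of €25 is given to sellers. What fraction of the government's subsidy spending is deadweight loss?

Pre-subsidy: 80.875 - 0.125q = 50 + (2/13)q gives q* = 3211/29 and p* = 1944/29.
With the subsidy, sellers receive ps = pb + 25 for each unit, where pb is the price buyers pay.
On the curves, pb = 80.875 - 0.125q and ps = 50 + (2/13)q; the wedge ps − pb = 25 gives 50 + (2/13)q − (80.875 - 0.125q) = 25, so q' = 5811/29.
Then pb = 80.875 − 0.125·(5811/29) = 1619/29 and ps = 50 + (2/13)·(5811/29) = 2344/29.
ΔCS = ½(3211/29 + 5811/29)(1944/29 − 1619/29) = 1466075/841; ΔPS = ½(3211/29 + 5811/29)(2344/29 − 1944/29) = 1804400/841.
Government spending = 25 × 5811/29 = 145275/29.
DWL = ½ × 25 × (5811/29 − 3211/29) = 32500/29; fraction = (32500/29) / (145275/29) = 100/447.

DWL / government spending = 100/447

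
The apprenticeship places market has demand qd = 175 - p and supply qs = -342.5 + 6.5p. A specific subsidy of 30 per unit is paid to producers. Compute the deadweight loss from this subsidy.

Deadweight loss = 390

Pre-subsidy: 175 - p = -342.5 + 6.5p gives p* = 69, q* = 106.
With the subsidy, sellers receive ps = pb + 30 for each unit, where pb is the price buyers pay.
Supply in terms of pb becomes qs = -342.5 + 6.5(pb + 30) = -147.5 + 6.5pb. Setting this equal to demand: 175 - pb = -147.5 + 6.5pb, so pb = 43.
Sellers receive ps = 43 + 30 = 73; q' = 175 − 1·43 = 132.
The subsidy expands output by 132 − 106 = 26 past the efficient level; on those units the gap between marginal cost and willingness to pay runs from 0 up to 30.
DWL = ½ × 30 × 26 = 390.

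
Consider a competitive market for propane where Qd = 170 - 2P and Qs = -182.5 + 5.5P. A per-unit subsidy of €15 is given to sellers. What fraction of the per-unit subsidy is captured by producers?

Pre-subsidy: 170 - 2P = -182.5 + 5.5P gives P* = 47, Q* = 76.
With the subsidy, sellers receive Ps = Pb + 15 for each unit, where Pb is the price buyers pay.
Supply in terms of Pb becomes Qs = -182.5 + 5.5(Pb + 15) = -100 + 5.5Pb. Setting this equal to demand: 170 - 2Pb = -100 + 5.5Pb, so Pb = 36.
Sellers receive Ps = 36 + 15 = 51; Q' = 170 − 2·36 = 98.
Buyers' price falls by P* − Pb = 47 − 36 = 11; sellers' price rises by Ps − P* = 51 − 47 = 4.
So producers capture 4/15 = 4/15 of each unit of subsidy.

Producer share = 4/15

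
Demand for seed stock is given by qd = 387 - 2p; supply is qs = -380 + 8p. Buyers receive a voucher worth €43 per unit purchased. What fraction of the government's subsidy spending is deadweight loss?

DWL / government spending = 43/378

Pre-subsidy: 387 - 2p = -380 + 8p gives p* = 76.7, q* = 233.6.
With the rebate, buyers effectively pay pb = ps − 43, where ps is the price sellers receive.
Demand in terms of ps becomes qd = 387 − 2(ps − 43) = 473 - 2ps. Setting this equal to supply: 473 - 2ps = -380 + 8ps, so ps = 85.3.
Buyers pay pb = 85.3 − 43 = 42.3; q' = -380 + 8·85.3 = 302.4.
ΔCS = ½(233.6 + 302.4)(76.7 − 42.3) = 9219.2; ΔPS = ½(233.6 + 302.4)(85.3 − 76.7) = 2304.8.
Government spending = 43 × 302.4 = 13003.2.
DWL = ½ × 43 × (302.4 − 233.6) = 1479.2; fraction = 1479.2 / 13003.2 = 43/378.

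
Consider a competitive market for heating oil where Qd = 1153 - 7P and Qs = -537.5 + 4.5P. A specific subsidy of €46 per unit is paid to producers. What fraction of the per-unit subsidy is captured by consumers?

Pre-subsidy: 1153 - 7P = -537.5 + 4.5P gives P* = 147, Q* = 124.
With the subsidy, sellers receive Ps = Pb + 46 for each unit, where Pb is the price buyers pay.
Supply in terms of Pb becomes Qs = -537.5 + 4.5(Pb + 46) = -330.5 + 4.5Pb. Setting this equal to demand: 1153 - 7Pb = -330.5 + 4.5Pb, so Pb = 129.
Sellers receive Ps = 129 + 46 = 175; Q' = 1153 − 7·129 = 250.
Buyers' price falls by P* − Pb = 147 − 129 = 18; sellers' price rises by Ps − P* = 175 − 147 = 28.
So consumers capture 18/46 = 9/23 of each unit of subsidy.

Consumer share = 9/23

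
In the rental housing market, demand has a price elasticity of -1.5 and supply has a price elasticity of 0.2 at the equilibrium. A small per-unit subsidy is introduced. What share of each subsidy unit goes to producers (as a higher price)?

Producer share = 15/17

For a small subsidy around the equilibrium, the benefit split depends on the relative slopes, which at a point are proportional to the elasticities.
Buyer share = εs/(εs + |εd|) = 0.2/(0.2 + 1.5) = 2/17; seller share = |εd|/(εs + |εd|) = 15/17.
So producers capture 15/17 of the subsidy.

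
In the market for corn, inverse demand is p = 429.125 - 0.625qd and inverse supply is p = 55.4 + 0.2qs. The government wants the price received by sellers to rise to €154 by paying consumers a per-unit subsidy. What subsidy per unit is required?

At a seller price of 154, quantity supplied is -277 + 5·154 = 493.
Buyers absorb 493 only when they pay pb = 429.125 − 0.625·493 = 121.
s = ps − pb = 154 − 121 = 33.

Required subsidy s = €33 per unit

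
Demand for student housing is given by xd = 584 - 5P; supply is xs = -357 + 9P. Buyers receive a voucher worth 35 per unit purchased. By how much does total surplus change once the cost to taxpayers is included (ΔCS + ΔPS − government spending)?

Net change in total surplus = -1968.75

Pre-subsidy: 584 - 5P = -357 + 9P gives P* = 941/14, x* = 3471/14.
With the rebate, buyers effectively pay Pb = Ps − 35, where Ps is the price sellers receive.
Demand in terms of Ps becomes xd = 584 − 5(Ps − 35) = 759 - 5Ps. Setting this equal to supply: 759 - 5Ps = -357 + 9Ps, so Ps = 558/7.
Buyers pay Pb = 558/7 − 35 = 313/7; x' = -357 + 9·(558/7) = 2523/7.
ΔCS = ½(3471/14 + 2523/7)(941/14 − 313/7) = 383265/56; ΔPS = ½(3471/14 + 2523/7)(558/7 − 941/14) = 212925/56.
Government spending = 35 × 2523/7 = 12615.
Net change = 383265/56 + 212925/56 − 12615 = -1968.75. The loss equals the DWL triangle ½·35·112.5.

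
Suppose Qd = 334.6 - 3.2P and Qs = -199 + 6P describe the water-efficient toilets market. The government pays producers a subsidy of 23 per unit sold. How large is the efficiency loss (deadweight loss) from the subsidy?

Pre-subsidy: 334.6 - 3.2P = -199 + 6P gives P* = 58, Q* = 149.
With the subsidy, sellers receive Ps = Pb + 23 for each unit, where Pb is the price buyers pay.
Supply in terms of Pb becomes Qs = -199 + 6(Pb + 23) = -61 + 6Pb. Setting this equal to demand: 334.6 - 3.2Pb = -61 + 6Pb, so Pb = 43.
Sellers receive Ps = 43 + 23 = 66; Q' = 334.6 − 3.2·43 = 197.
The subsidy expands output by 197 − 149 = 48 past the efficient level; on those units the gap between marginal cost and willingness to pay runs from 0 up to 23.
DWL = ½ × 23 × 48 = 552.

Deadweight loss = 552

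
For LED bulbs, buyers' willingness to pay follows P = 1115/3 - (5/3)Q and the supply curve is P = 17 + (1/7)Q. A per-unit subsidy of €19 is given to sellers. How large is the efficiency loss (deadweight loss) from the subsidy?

Pre-subsidy: 1115/3 - (5/3)Q = 17 + (1/7)Q gives Q* = 196 and P* = 45.
With the subsidy, sellers receive Ps = Pb + 19 for each unit, where Pb is the price buyers pay.
On the curves, Pb = 1115/3 - (5/3)Q and Ps = 17 + (1/7)Q; the wedge Ps − Pb = 19 gives 17 + (1/7)Q − (1115/3 - (5/3)Q) = 19, so Q' = 206.5.
Then Pb = 1115/3 − (5/3)·206.5 = 27.5 and Ps = 17 + (1/7)·206.5 = 46.5.
The subsidy expands output by 206.5 − 196 = 10.5 past the efficient level; on those units the gap between marginal cost and willingness to pay runs from 0 up to 19.
DWL = ½ × 19 × 10.5 = 99.75.

Deadweight loss = €99.75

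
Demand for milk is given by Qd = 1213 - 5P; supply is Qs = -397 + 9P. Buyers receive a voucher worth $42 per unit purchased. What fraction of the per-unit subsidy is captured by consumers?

Consumer share = 9/14

Pre-subsidy: 1213 - 5P = -397 + 9P gives P* = 115, Q* = 638.
With the rebate, buyers effectively pay Pb = Ps − 42, where Ps is the price sellers receive.
Demand in terms of Ps becomes Qd = 1213 − 5(Ps − 42) = 1423 - 5Ps. Setting this equal to supply: 1423 - 5Ps = -397 + 9Ps, so Ps = 130.
Buyers pay Pb = 130 − 42 = 88; Q' = -397 + 9·130 = 773.
Buyers' price falls by P* − Pb = 115 − 88 = 27; sellers' price rises by Ps − P* = 130 − 115 = 15.
So consumers capture 27/42 = 9/14 of each unit of subsidy.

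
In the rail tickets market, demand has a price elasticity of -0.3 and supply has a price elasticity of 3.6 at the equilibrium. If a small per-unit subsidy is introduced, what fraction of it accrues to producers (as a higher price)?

For a small subsidy around the equilibrium, the benefit split depends on the relative slopes, which at a point are proportional to the elasticities.
Buyer share = εs/(εs + |εd|) = 3.6/(3.6 + 0.3) = 12/13; seller share = |εd|/(εs + |εd|) = 1/13.
So producers capture 1/13 of the subsidy.

Producer share = 1/13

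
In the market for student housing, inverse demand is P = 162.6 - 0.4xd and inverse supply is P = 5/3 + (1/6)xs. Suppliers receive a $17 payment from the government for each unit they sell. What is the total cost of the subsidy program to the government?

Government cost = $5338

Pre-subsidy: 162.6 - 0.4x = 5/3 + (1/6)x gives x* = 284 and P* = 49.
With the subsidy, sellers receive Ps = Pb + 17 for each unit, where Pb is the price buyers pay.
On the curves, Pb = 162.6 - 0.4x and Ps = 5/3 + (1/6)x; the wedge Ps − Pb = 17 gives 5/3 + (1/6)x − (162.6 - 0.4x) = 17, so x' = 314.
Then Pb = 162.6 − 0.4·314 = 37 and Ps = 5/3 + (1/6)·314 = 54.
Government outlay = subsidy × quantity = 17 × 314 = 5338.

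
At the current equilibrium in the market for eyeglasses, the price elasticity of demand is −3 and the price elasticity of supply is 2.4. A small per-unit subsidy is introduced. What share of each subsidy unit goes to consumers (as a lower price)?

Consumer share = 4/9

For a small subsidy around the equilibrium, the benefit split depends on the relative slopes, which at a point are proportional to the elasticities.
Buyer share = εs/(εs + |εd|) = 2.4/(2.4 + 3) = 4/9; seller share = |εd|/(εs + |εd|) = 5/9.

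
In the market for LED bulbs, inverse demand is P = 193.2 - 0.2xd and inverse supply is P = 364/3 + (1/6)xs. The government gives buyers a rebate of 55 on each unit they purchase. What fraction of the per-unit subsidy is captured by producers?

Pre-subsidy: 193.2 - 0.2x = 364/3 + (1/6)x gives x* = 196 and P* = 154.
With the rebate, buyers effectively pay Pb = Ps − 55, where Ps is the price sellers receive.
On the curves, Pb = 193.2 - 0.2x and Ps = 364/3 + (1/6)x; the wedge Ps − Pb = 55 gives 364/3 + (1/6)x − (193.2 - 0.2x) = 55, so x' = 346.
Then Pb = 193.2 − 0.2·346 = 124 and Ps = 364/3 + (1/6)·346 = 179.
Buyers' price falls by P* − Pb = 154 − 124 = 30; sellers' price rises by Ps − P* = 179 − 154 = 25.
So producers capture 25/55 = 5/11 of each unit of subsidy.

Producer share = 5/11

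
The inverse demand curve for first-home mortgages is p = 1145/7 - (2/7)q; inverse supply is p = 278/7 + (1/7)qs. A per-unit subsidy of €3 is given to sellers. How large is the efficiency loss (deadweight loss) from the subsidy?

Deadweight loss = €10.5

Pre-subsidy: 1145/7 - (2/7)q = 278/7 + (1/7)q gives q* = 289 and p* = 81.
With the subsidy, sellers receive ps = pb + 3 for each unit, where pb is the price buyers pay.
On the curves, pb = 1145/7 - (2/7)q and ps = 278/7 + (1/7)q; the wedge ps − pb = 3 gives 278/7 + (1/7)q − (1145/7 - (2/7)q) = 3, so q' = 296.
Then pb = 1145/7 − (2/7)·296 = 79 and ps = 278/7 + (1/7)·296 = 82.
The subsidy expands output by 296 − 289 = 7 past the efficient level; on those units the gap between marginal cost and willingness to pay runs from 0 up to 3.
DWL = ½ × 3 × 7 = 10.5.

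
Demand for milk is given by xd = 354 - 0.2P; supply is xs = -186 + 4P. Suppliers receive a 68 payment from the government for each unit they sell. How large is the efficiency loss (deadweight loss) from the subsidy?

Deadweight loss = 9248/21

Pre-subsidy: 354 - 0.2P = -186 + 4P gives P* = 900/7, x* = 2298/7.
With the subsidy, sellers receive Ps = Pb + 68 for each unit, where Pb is the price buyers pay.
Supply in terms of Pb becomes xs = -186 + 4(Pb + 68) = 86 + 4Pb. Setting this equal to demand: 354 - 0.2Pb = 86 + 4Pb, so Pb = 1340/21.
Sellers receive Ps = 1340/21 + 68 = 2768/21; x' = 354 − 0.2·(1340/21) = 7166/21.
The subsidy expands output by 7166/21 − 2298/7 = 272/21 past the efficient level; on those units the gap between marginal cost and willingness to pay runs from 0 up to 68.
DWL = ½ × 68 × 272/21 = 9248/21.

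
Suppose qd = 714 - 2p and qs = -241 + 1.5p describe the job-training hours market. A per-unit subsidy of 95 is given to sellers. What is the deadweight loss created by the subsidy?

Pre-subsidy: 714 - 2p = -241 + 1.5p gives p* = 1910/7, q* = 1178/7.
With the subsidy, sellers receive ps = pb + 95 for each unit, where pb is the price buyers pay.
Supply in terms of pb becomes qs = -241 + 1.5(pb + 95) = -98.5 + 1.5pb. Setting this equal to demand: 714 - 2pb = -98.5 + 1.5pb, so pb = 1625/7.
Sellers receive ps = 1625/7 + 95 = 2290/7; q' = 714 − 2·(1625/7) = 1748/7.
The subsidy expands output by 1748/7 − 1178/7 = 570/7 past the efficient level; on those units the gap between marginal cost and willingness to pay runs from 0 up to 95.
DWL = ½ × 95 × 570/7 = 27075/7.

Deadweight loss = 27075/7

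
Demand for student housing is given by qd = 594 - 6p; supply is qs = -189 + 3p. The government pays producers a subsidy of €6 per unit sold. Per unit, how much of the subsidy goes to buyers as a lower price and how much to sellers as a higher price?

Buyers gain €2 per unit; sellers gain €4 per unit

Pre-subsidy: 594 - 6p = -189 + 3p gives p* = 87, q* = 72.
With the subsidy, sellers receive ps = pb + 6 for each unit, where pb is the price buyers pay.
Supply in terms of pb becomes qs = -189 + 3(pb + 6) = -171 + 3pb. Setting this equal to demand: 594 - 6pb = -171 + 3pb, so pb = 85.
Sellers receive ps = 85 + 6 = 91; q' = 594 − 6·85 = 84.
Buyers' price falls by p* − pb = 87 − 85 = 2; sellers' price rises by ps − p* = 91 − 87 = 4.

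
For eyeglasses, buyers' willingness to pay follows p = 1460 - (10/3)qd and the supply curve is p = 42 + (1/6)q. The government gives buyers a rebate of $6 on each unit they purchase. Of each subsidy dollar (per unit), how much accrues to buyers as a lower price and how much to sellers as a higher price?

Pre-subsidy: 1460 - (10/3)q = 42 + (1/6)q gives q* = 2836/7 and p* = 2300/21.
With the rebate, buyers effectively pay pb = ps − 6, where ps is the price sellers receive.
On the curves, pb = 1460 - (10/3)q and ps = 42 + (1/6)q; the wedge ps − pb = 6 gives 42 + (1/6)q − (1460 - (10/3)q) = 6, so q' = 2848/7.
Then pb = 1460 − (10/3)·(2848/7) = 2180/21 and ps = 42 + (1/6)·(2848/7) = 2306/21.
Buyers' price falls by p* − pb = 2300/21 − 2180/21 = 40/7; sellers' price rises by ps − p* = 2306/21 − 2300/21 = 2/7.

Buyers gain 40/7 per unit; sellers gain 2/7 per unit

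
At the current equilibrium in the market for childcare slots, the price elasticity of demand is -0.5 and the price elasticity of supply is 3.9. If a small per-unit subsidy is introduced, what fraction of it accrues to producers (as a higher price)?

Producer share = 5/44

For a small subsidy around the equilibrium, the benefit split depends on the relative slopes, which at a point are proportional to the elasticities.
Buyer share = εs/(εs + |εd|) = 3.9/(3.9 + 0.5) = 39/44; seller share = |εd|/(εs + |εd|) = 5/44.
So producers capture 5/44 of the subsidy.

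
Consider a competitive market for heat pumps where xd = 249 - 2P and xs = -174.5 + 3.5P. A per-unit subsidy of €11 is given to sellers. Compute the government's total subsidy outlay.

Pre-subsidy: 249 - 2P = -174.5 + 3.5P gives P* = 77, x* = 95.
With the subsidy, sellers receive Ps = Pb + 11 for each unit, where Pb is the price buyers pay.
Supply in terms of Pb becomes xs = -174.5 + 3.5(Pb + 11) = -136 + 3.5Pb. Setting this equal to demand: 249 - 2Pb = -136 + 3.5Pb, so Pb = 70.
Sellers receive Ps = 70 + 11 = 81; x' = 249 − 2·70 = 109.
Government outlay = subsidy × quantity = 11 × 109 = 1199.

Government cost = €1199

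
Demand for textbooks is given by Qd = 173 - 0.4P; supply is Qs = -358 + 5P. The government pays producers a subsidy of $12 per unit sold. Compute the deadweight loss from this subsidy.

Pre-subsidy: 173 - 0.4P = -358 + 5P gives P* = 295/3, Q* = 401/3.
With the subsidy, sellers receive Ps = Pb + 12 for each unit, where Pb is the price buyers pay.
Supply in terms of Pb becomes Qs = -358 + 5(Pb + 12) = -298 + 5Pb. Setting this equal to demand: 173 - 0.4Pb = -298 + 5Pb, so Pb = 785/9.
Sellers receive Ps = 785/9 + 12 = 893/9; Q' = 173 − 0.4·(785/9) = 1243/9.
The subsidy expands output by 1243/9 − 401/3 = 40/9 past the efficient level; on those units the gap between marginal cost and willingness to pay runs from 0 up to 12.
DWL = ½ × 12 × 40/9 = 80/3.

Deadweight loss = 80/3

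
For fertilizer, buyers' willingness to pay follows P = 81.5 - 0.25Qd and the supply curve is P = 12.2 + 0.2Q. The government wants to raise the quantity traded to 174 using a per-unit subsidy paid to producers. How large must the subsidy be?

At Q = 174, from the demand curve buyers pay Pb = 81.5 − 0.25·174 = 38; from the supply curve sellers need Ps = 12.2 + 0.2·174 = 47.
The subsidy must fill the gap: s = Ps − Pb = 47 − 38 = 9.

Required subsidy s = 9 per unit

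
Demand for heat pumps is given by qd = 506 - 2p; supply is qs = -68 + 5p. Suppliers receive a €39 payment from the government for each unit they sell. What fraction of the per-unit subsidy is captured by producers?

Producer share = 2/7

Pre-subsidy: 506 - 2p = -68 + 5p gives p* = 82, q* = 342.
With the subsidy, sellers receive ps = pb + 39 for each unit, where pb is the price buyers pay.
Supply in terms of pb becomes qs = -68 + 5(pb + 39) = 127 + 5pb. Setting this equal to demand: 506 - 2pb = 127 + 5pb, so pb = 379/7.
Sellers receive ps = 379/7 + 39 = 652/7; q' = 506 − 2·(379/7) = 2784/7.
Buyers' price falls by p* − pb = 82 − 379/7 = 195/7; sellers' price rises by ps − p* = 652/7 − 82 = 78/7.
So producers capture (78/7)/39 = 2/7 of each unit of subsidy.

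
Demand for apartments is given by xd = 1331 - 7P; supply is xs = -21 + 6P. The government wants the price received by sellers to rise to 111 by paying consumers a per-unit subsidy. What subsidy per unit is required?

Required subsidy s = 13 per unit

At a seller price of 111, quantity supplied is -21 + 6·111 = 645.
Buyers absorb 645 only when they pay Pb with 1331 − 7·Pb = 645, i.e. Pb = 98.
s = Ps − Pb = 111 − 98 = 13.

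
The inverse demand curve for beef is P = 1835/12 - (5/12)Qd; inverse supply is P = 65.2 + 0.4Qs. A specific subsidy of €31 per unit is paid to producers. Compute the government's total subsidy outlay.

Pre-subsidy: 1835/12 - (5/12)Q = 65.2 + 0.4Q gives Q* = 5263/49 and P* = 5300/49.
With the subsidy, sellers receive Ps = Pb + 31 for each unit, where Pb is the price buyers pay.
On the curves, Pb = 1835/12 - (5/12)Q and Ps = 65.2 + 0.4Q; the wedge Ps − Pb = 31 gives 65.2 + 0.4Q − (1835/12 - (5/12)Q) = 31, so Q' = 7123/49.
Then Pb = 1835/12 − (5/12)·(7123/49) = 4525/49 and Ps = 65.2 + 0.4·(7123/49) = 6044/49.
Government outlay = subsidy × quantity = 31 × 7123/49 = 220813/49.

Government cost = 220813/49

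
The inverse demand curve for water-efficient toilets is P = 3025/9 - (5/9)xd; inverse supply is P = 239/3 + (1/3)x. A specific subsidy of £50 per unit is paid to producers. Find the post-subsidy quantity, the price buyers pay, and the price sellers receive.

Pre-subsidy: 3025/9 - (5/9)x = 239/3 + (1/3)x gives x* = 288.5 and P* = 1055/6.
With the subsidy, sellers receive Ps = Pb + 50 for each unit, where Pb is the price buyers pay.
On the curves, Pb = 3025/9 - (5/9)x and Ps = 239/3 + (1/3)x; the wedge Ps − Pb = 50 gives 239/3 + (1/3)x − (3025/9 - (5/9)x) = 50, so x' = 344.75.
Then Pb = 3025/9 − (5/9)·344.75 = 1735/12 and Ps = 239/3 + (1/3)·344.75 = 2335/12.

x' = 344.75; buyers pay 1735/12; sellers receive 2335/12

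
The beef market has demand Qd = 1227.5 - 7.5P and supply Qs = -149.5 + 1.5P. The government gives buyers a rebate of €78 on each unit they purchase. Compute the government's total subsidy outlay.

Government cost = €13845

Pre-subsidy: 1227.5 - 7.5P = -149.5 + 1.5P gives P* = 153, Q* = 80.
With the rebate, buyers effectively pay Pb = Ps − 78, where Ps is the price sellers receive.
Demand in terms of Ps becomes Qd = 1227.5 − 7.5(Ps − 78) = 1812.5 - 7.5Ps. Setting this equal to supply: 1812.5 - 7.5Ps = -149.5 + 1.5Ps, so Ps = 218.
Buyers pay Pb = 218 − 78 = 140; Q' = -149.5 + 1.5·218 = 177.5.
Government outlay = subsidy × quantity = 78 × 177.5 = 13845.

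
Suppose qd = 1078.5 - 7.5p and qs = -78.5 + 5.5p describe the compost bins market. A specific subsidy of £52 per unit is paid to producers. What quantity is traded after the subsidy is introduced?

q' = 576

Pre-subsidy: 1078.5 - 7.5p = -78.5 + 5.5p gives p* = 89, q* = 411.
With the subsidy, sellers receive ps = pb + 52 for each unit, where pb is the price buyers pay.
Supply in terms of pb becomes qs = -78.5 + 5.5(pb + 52) = 207.5 + 5.5pb. Setting this equal to demand: 1078.5 - 7.5pb = 207.5 + 5.5pb, so pb = 67.
Sellers receive ps = 67 + 52 = 119; q' = 1078.5 − 7.5·67 = 576.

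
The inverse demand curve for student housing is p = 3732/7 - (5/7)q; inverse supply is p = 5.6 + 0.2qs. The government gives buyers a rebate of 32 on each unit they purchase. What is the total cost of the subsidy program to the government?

Pre-subsidy: 3732/7 - (5/7)q = 5.6 + 0.2q gives q* = 577 and p* = 121.
With the rebate, buyers effectively pay pb = ps − 32, where ps is the price sellers receive.
On the curves, pb = 3732/7 - (5/7)q and ps = 5.6 + 0.2q; the wedge ps − pb = 32 gives 5.6 + 0.2q − (3732/7 - (5/7)q) = 32, so q' = 612.
Then pb = 3732/7 − (5/7)·612 = 96 and ps = 5.6 + 0.2·612 = 128.
Government outlay = subsidy × quantity = 32 × 612 = 19584.

Government cost = 19584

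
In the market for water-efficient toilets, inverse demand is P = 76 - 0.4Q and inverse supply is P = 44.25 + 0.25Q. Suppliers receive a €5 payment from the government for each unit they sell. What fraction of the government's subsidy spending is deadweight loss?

DWL / government spending = 10/147

Pre-subsidy: 76 - 0.4Q = 44.25 + 0.25Q gives Q* = 635/13 and P* = 734/13.
With the subsidy, sellers receive Ps = Pb + 5 for each unit, where Pb is the price buyers pay.
On the curves, Pb = 76 - 0.4Q and Ps = 44.25 + 0.25Q; the wedge Ps − Pb = 5 gives 44.25 + 0.25Q − (76 - 0.4Q) = 5, so Q' = 735/13.
Then Pb = 76 − 0.4·(735/13) = 694/13 and Ps = 44.25 + 0.25·(735/13) = 759/13.
ΔCS = ½(635/13 + 735/13)(734/13 − 694/13) = 27400/169; ΔPS = ½(635/13 + 735/13)(759/13 − 734/13) = 17125/169.
Government spending = 5 × 735/13 = 3675/13.
DWL = ½ × 5 × (735/13 − 635/13) = 250/13; fraction = (250/13) / (3675/13) = 10/147.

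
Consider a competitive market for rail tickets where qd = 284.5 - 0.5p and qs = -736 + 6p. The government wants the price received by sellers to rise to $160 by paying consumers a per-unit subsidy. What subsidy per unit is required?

Required subsidy s = $39 per unit

At a seller price of 160, quantity supplied is -736 + 6·160 = 224.
Buyers absorb 224 only when they pay pb with 284.5 − 0.5·pb = 224, i.e. pb = 121.
s = ps − pb = 160 − 121 = 39.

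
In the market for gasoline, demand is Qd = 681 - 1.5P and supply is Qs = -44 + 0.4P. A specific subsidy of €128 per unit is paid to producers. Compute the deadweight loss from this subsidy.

Deadweight loss = 49152/19

Pre-subsidy: 681 - 1.5P = -44 + 0.4P gives P* = 7250/19, Q* = 2064/19.
With the subsidy, sellers receive Ps = Pb + 128 for each unit, where Pb is the price buyers pay.
Supply in terms of Pb becomes Qs = -44 + 0.4(Pb + 128) = 7.2 + 0.4Pb. Setting this equal to demand: 681 - 1.5Pb = 7.2 + 0.4Pb, so Pb = 6738/19.
Sellers receive Ps = 6738/19 + 128 = 9170/19; Q' = 681 − 1.5·(6738/19) = 2832/19.
The subsidy expands output by 2832/19 − 2064/19 = 768/19 past the efficient level; on those units the gap between marginal cost and willingness to pay runs from 0 up to 128.
DWL = ½ × 128 × 768/19 = 49152/19.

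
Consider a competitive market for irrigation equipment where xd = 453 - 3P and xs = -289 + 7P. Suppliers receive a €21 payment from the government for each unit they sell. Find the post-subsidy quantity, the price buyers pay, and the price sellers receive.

x' = 274.5; buyers pay €59.5; sellers receive €80.5

Pre-subsidy: 453 - 3P = -289 + 7P gives P* = 74.2, x* = 230.4.
With the subsidy, sellers receive Ps = Pb + 21 for each unit, where Pb is the price buyers pay.
Supply in terms of Pb becomes xs = -289 + 7(Pb + 21) = -142 + 7Pb. Setting this equal to demand: 453 - 3Pb = -142 + 7Pb, so Pb = 59.5.
Sellers receive Ps = 59.5 + 21 = 80.5; x' = 453 − 3·59.5 = 274.5.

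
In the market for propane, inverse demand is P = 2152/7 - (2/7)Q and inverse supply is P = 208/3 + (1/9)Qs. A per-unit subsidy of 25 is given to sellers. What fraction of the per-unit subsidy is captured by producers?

Producer share = 0.28

Pre-subsidy: 2152/7 - (2/7)Q = 208/3 + (1/9)Q gives Q* = 600 and P* = 136.
With the subsidy, sellers receive Ps = Pb + 25 for each unit, where Pb is the price buyers pay.
On the curves, Pb = 2152/7 - (2/7)Q and Ps = 208/3 + (1/9)Q; the wedge Ps − Pb = 25 gives 208/3 + (1/9)Q − (2152/7 - (2/7)Q) = 25, so Q' = 663.
Then Pb = 2152/7 − (2/7)·663 = 118 and Ps = 208/3 + (1/9)·663 = 143.
Buyers' price falls by P* − Pb = 136 − 118 = 18; sellers' price rises by Ps − P* = 143 − 136 = 7.
So producers capture 7/25 = 0.28 of each unit of subsidy.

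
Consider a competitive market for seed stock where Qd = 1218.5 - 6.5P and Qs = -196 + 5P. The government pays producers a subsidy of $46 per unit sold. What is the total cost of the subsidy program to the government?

Pre-subsidy: 1218.5 - 6.5P = -196 + 5P gives P* = 123, Q* = 419.
With the subsidy, sellers receive Ps = Pb + 46 for each unit, where Pb is the price buyers pay.
Supply in terms of Pb becomes Qs = -196 + 5(Pb + 46) = 34 + 5Pb. Setting this equal to demand: 1218.5 - 6.5Pb = 34 + 5Pb, so Pb = 103.
Sellers receive Ps = 103 + 46 = 149; Q' = 1218.5 − 6.5·103 = 549.
Government outlay = subsidy × quantity = 46 × 549 = 25254.

Government cost = $25254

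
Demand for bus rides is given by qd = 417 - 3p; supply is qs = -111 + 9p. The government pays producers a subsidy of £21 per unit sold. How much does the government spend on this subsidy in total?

Government cost = £6977.25

Pre-subsidy: 417 - 3p = -111 + 9p gives p* = 44, q* = 285.
With the subsidy, sellers receive ps = pb + 21 for each unit, where pb is the price buyers pay.
Supply in terms of pb becomes qs = -111 + 9(pb + 21) = 78 + 9pb. Setting this equal to demand: 417 - 3pb = 78 + 9pb, so pb = 28.25.
Sellers receive ps = 28.25 + 21 = 49.25; q' = 417 − 3·28.25 = 332.25.
Government outlay = subsidy × quantity = 21 × 332.25 = 6977.25.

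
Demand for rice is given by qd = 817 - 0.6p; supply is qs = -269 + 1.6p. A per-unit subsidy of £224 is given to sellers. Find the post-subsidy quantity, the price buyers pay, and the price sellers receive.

Pre-subsidy: 817 - 0.6p = -269 + 1.6p gives p* = 5430/11, q* = 5729/11.
With the subsidy, sellers receive ps = pb + 224 for each unit, where pb is the price buyers pay.
Supply in terms of pb becomes qs = -269 + 1.6(pb + 224) = 89.4 + 1.6pb. Setting this equal to demand: 817 - 0.6pb = 89.4 + 1.6pb, so pb = 3638/11.
Sellers receive ps = 3638/11 + 224 = 6102/11; q' = 817 − 0.6·(3638/11) = 34021/55.

q' = 34021/55; buyers pay 3638/11; sellers receive 6102/11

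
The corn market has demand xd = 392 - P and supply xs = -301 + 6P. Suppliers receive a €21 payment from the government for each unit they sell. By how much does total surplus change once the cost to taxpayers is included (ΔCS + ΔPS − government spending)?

Pre-subsidy: 392 - P = -301 + 6P gives P* = 99, x* = 293.
With the subsidy, sellers receive Ps = Pb + 21 for each unit, where Pb is the price buyers pay.
Supply in terms of Pb becomes xs = -301 + 6(Pb + 21) = -175 + 6Pb. Setting this equal to demand: 392 - Pb = -175 + 6Pb, so Pb = 81.
Sellers receive Ps = 81 + 21 = 102; x' = 392 − 1·81 = 311.
ΔCS = ½(293 + 311)(99 − 81) = 5436; ΔPS = ½(293 + 311)(102 − 99) = 906.
Government spending = 21 × 311 = 6531.
Net change = 5436 + 906 − 6531 = -189. The loss equals the DWL triangle ½·21·18.

Net change in total surplus = -€189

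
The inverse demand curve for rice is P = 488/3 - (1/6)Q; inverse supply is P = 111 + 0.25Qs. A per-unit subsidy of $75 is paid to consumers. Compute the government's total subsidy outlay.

Pre-subsidy: 488/3 - (1/6)Q = 111 + 0.25Q gives Q* = 124 and P* = 142.
With the rebate, buyers effectively pay Pb = Ps − 75, where Ps is the price sellers receive.
On the curves, Pb = 488/3 - (1/6)Q and Ps = 111 + 0.25Q; the wedge Ps − Pb = 75 gives 111 + 0.25Q − (488/3 - (1/6)Q) = 75, so Q' = 304.
Then Pb = 488/3 − (1/6)·304 = 112 and Ps = 111 + 0.25·304 = 187.
Government outlay = subsidy × quantity = 75 × 304 = 22800.

Government cost = $22800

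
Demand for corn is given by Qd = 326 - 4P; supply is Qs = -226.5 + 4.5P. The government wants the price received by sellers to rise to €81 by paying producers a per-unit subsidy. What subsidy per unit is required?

Required subsidy s = €34 per unit

At a seller price of 81, quantity supplied is -226.5 + 4.5·81 = 138.
Buyers absorb 138 only when they pay Pb with 326 − 4·Pb = 138, i.e. Pb = 47.
s = Ps − Pb = 81 − 47 = 34.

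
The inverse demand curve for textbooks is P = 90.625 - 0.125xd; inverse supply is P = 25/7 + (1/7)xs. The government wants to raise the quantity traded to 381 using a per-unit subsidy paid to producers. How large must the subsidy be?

At x = 381, from the demand curve buyers pay Pb = 90.625 − 0.125·381 = 43; from the supply curve sellers need Ps = 25/7 + (1/7)·381 = 58.
The subsidy must fill the gap: s = Ps − Pb = 58 − 43 = 15.

Required subsidy s = 15 per unit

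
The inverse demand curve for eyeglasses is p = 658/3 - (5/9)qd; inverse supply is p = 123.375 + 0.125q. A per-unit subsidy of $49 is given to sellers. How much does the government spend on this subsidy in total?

Government cost = $10437

Pre-subsidy: 658/3 - (5/9)q = 123.375 + 0.125q gives q* = 141 and p* = 141.
With the subsidy, sellers receive ps = pb + 49 for each unit, where pb is the price buyers pay.
On the curves, pb = 658/3 - (5/9)q and ps = 123.375 + 0.125q; the wedge ps − pb = 49 gives 123.375 + 0.125q − (658/3 - (5/9)q) = 49, so q' = 213.
Then pb = 658/3 − (5/9)·213 = 101 and ps = 123.375 + 0.125·213 = 150.
Government outlay = subsidy × quantity = 49 × 213 = 10437.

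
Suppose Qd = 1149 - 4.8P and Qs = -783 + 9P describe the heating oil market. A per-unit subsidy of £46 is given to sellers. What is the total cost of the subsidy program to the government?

Government cost = £28566

Pre-subsidy: 1149 - 4.8P = -783 + 9P gives P* = 140, Q* = 477.
With the subsidy, sellers receive Ps = Pb + 46 for each unit, where Pb is the price buyers pay.
Supply in terms of Pb becomes Qs = -783 + 9(Pb + 46) = -369 + 9Pb. Setting this equal to demand: 1149 - 4.8Pb = -369 + 9Pb, so Pb = 110.
Sellers receive Ps = 110 + 46 = 156; Q' = 1149 − 4.8·110 = 621.
Government outlay = subsidy × quantity = 46 × 621 = 28566.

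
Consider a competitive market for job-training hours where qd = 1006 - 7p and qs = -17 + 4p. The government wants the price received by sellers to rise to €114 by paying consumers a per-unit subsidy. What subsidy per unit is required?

At a seller price of 114, quantity supplied is -17 + 4·114 = 439.
Buyers absorb 439 only when they pay pb with 1006 − 7·pb = 439, i.e. pb = 81.
s = ps − pb = 114 − 81 = 33.

Required subsidy s = €33 per unit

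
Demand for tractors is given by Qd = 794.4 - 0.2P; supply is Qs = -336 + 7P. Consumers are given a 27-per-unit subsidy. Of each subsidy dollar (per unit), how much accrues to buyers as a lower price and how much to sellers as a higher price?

Buyers gain 26.25 per unit; sellers gain 0.75 per unit

Pre-subsidy: 794.4 - 0.2P = -336 + 7P gives P* = 157, Q* = 763.
With the rebate, buyers effectively pay Pb = Ps − 27, where Ps is the price sellers receive.
Demand in terms of Ps becomes Qd = 794.4 − 0.2(Ps − 27) = 799.8 - 0.2Ps. Setting this equal to supply: 799.8 - 0.2Ps = -336 + 7Ps, so Ps = 157.75.
Buyers pay Pb = 157.75 − 27 = 130.75; Q' = -336 + 7·157.75 = 768.25.
Buyers' price falls by P* − Pb = 157 − 130.75 = 26.25; sellers' price rises by Ps − P* = 157.75 − 157 = 0.75.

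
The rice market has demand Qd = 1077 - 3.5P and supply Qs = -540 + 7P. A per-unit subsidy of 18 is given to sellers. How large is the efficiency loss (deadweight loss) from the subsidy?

Pre-subsidy: 1077 - 3.5P = -540 + 7P gives P* = 154, Q* = 538.
With the subsidy, sellers receive Ps = Pb + 18 for each unit, where Pb is the price buyers pay.
Supply in terms of Pb becomes Qs = -540 + 7(Pb + 18) = -414 + 7Pb. Setting this equal to demand: 1077 - 3.5Pb = -414 + 7Pb, so Pb = 142.
Sellers receive Ps = 142 + 18 = 160; Q' = 1077 − 3.5·142 = 580.
The subsidy expands output by 580 − 538 = 42 past the efficient level; on those units the gap between marginal cost and willingness to pay runs from 0 up to 18.
DWL = ½ × 18 × 42 = 378.

Deadweight loss = 378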